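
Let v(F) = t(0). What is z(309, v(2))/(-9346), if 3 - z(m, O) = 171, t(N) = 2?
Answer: 84/4673 ≈ 0.017976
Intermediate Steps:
v(F) = 2
z(m, O) = -168 (z(m, O) = 3 - 1*171 = 3 - 171 = -168)
z(309, v(2))/(-9346) = -168/(-9346) = -168*(-1/9346) = 84/4673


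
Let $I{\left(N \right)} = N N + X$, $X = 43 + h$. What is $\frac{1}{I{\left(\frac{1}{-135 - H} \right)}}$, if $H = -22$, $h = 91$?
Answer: $\frac{12769}{1711047} \approx 0.0074627$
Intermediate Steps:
$X = 134$ ($X = 43 + 91 = 134$)
$I{\left(N \right)} = 134 + N^{2}$ ($I{\left(N \right)} = N N + 134 = N^{2} + 134 = 134 + N^{2}$)
$\frac{1}{I{\left(\frac{1}{-135 - H} \right)}} = \frac{1}{134 + \left(\frac{1}{-135 - -22}\right)^{2}} = \frac{1}{134 + \left(\frac{1}{-135 + 22}\right)^{2}} = \frac{1}{134 + \left(\frac{1}{-113}\right)^{2}} = \frac{1}{134 + \left(- \frac{1}{113}\right)^{2}} = \frac{1}{134 + \frac{1}{12769}} = \frac{1}{\frac{1711047}{12769}} = \frac{12769}{1711047}$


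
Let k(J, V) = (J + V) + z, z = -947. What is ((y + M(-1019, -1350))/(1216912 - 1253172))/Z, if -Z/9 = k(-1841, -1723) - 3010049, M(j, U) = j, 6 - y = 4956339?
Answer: 619669/122971438800 ≈ 5.0391e-6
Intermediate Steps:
y = -4956333 (y = 6 - 1*4956339 = 6 - 4956339 = -4956333)
k(J, V) = -947 + J + V (k(J, V) = (J + V) - 947 = -947 + J + V)
Z = 27131040 (Z = -9*((-947 - 1841 - 1723) - 3010049) = -9*(-4511 - 3010049) = -9*(-3014560) = 27131040)
((y + M(-1019, -1350))/(1216912 - 1253172))/Z = ((-4956333 - 1019)/(1216912 - 1253172))/27131040 = -4957352/(-36260)*(1/27131040) = -4957352*(-1/36260)*(1/27131040) = (1239338/9065)*(1/27131040) = 619669/122971438800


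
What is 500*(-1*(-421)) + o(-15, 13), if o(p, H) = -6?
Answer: 210494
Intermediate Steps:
500*(-1*(-421)) + o(-15, 13) = 500*(-1*(-421)) - 6 = 500*421 - 6 = 210500 - 6 = 210494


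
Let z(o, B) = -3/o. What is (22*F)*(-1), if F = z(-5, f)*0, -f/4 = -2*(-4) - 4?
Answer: 0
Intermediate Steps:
f = -16 (f = -4*(-2*(-4) - 4) = -4*(8 - 4) = -4*4 = -16)
F = 0 (F = -3/(-5)*0 = -3*(-⅕)*0 = (⅗)*0 = 0)
(22*F)*(-1) = (22*0)*(-1) = 0*(-1) = 0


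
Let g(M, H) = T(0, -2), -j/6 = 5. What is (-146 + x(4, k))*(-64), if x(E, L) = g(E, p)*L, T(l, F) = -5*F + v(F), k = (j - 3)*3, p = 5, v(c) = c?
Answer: 60032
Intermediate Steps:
j = -30 (j = -6*5 = -30)
k = -99 (k = (-30 - 3)*3 = -33*3 = -99)
T(l, F) = -4*F (T(l, F) = -5*F + F = -4*F)
g(M, H) = 8 (g(M, H) = -4*(-2) = 8)
x(E, L) = 8*L
(-146 + x(4, k))*(-64) = (-146 + 8*(-99))*(-64) = (-146 - 792)*(-64) = -938*(-64) = 60032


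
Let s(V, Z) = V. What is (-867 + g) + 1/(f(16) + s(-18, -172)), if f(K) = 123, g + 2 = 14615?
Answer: 1443331/105 ≈ 13746.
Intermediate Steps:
g = 14613 (g = -2 + 14615 = 14613)
(-867 + g) + 1/(f(16) + s(-18, -172)) = (-867 + 14613) + 1/(123 - 18) = 13746 + 1/105 = 1443331/105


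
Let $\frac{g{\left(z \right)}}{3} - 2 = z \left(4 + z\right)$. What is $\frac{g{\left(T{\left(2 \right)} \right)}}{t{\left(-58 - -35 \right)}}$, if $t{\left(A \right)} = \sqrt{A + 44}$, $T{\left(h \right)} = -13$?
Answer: $17 \sqrt{21} \approx 77.904$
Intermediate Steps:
$t{\left(A \right)} = \sqrt{44 + A}$
$g{\left(z \right)} = 6 + 3 z \left(4 + z\right)$
$\frac{g{\left(T{\left(2 \right)} \right)}}{t{\left(-58 - -35 \right)}} = \frac{6 + 3 \left(-13\right)^{2} + 12 \left(-13\right)}{\sqrt{44 - 23}} = \frac{6 + 3 \cdot 169 - 156}{\sqrt{44 + \left(-58 + 35\right)}} = \frac{6 + 507 - 156}{\sqrt{44 - 23}} = \frac{357}{\sqrt{21}} = 357 \frac{\sqrt{21}}{21} = 17 \sqrt{21}$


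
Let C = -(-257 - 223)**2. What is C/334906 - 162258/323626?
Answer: -32226152037/27096072289 ≈ -1.1893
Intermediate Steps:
C = -230400 (C = -1*(-480)**2 = -1*230400 = -230400)
C/334906 - 162258/323626 = -230400/334906 - 162258/323626 = -230400*1/334906 - 162258*1/323626 = -115200/167453 - 81129/161813 = -32226152037/27096072289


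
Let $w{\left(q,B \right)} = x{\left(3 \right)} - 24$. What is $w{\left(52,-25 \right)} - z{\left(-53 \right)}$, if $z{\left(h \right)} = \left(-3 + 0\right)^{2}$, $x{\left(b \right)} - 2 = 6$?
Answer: $-25$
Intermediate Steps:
$x{\left(b \right)} = 8$ ($x{\left(b \right)} = 2 + 6 = 8$)
$z{\left(h \right)} = 9$ ($z{\left(h \right)} = \left(-3\right)^{2} = 9$)
$w{\left(q,B \right)} = -16$ ($w{\left(q,B \right)} = 8 - 24 = -16$)
$w{\left(52,-25 \right)} - z{\left(-53 \right)} = -16 - 9 = -25$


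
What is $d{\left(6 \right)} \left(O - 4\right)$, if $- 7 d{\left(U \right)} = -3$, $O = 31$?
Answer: $\frac{81}{7} \approx 11.571$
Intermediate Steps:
$d{\left(U \right)} = \frac{3}{7}$ ($d{\left(U \right)} = \left(- \frac{1}{7}\right) \left(-3\right) = \frac{3}{7}$)
$d{\left(6 \right)} \left(O - 4\right) = \frac{3 \left(31 - 4\right)}{7} = \frac{3}{7} \cdot 27 = \frac{81}{7}$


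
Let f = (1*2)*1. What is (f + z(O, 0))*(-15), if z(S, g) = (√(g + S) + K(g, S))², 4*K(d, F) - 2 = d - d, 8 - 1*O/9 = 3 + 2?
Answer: -1755/4 - 45*√3 ≈ -516.69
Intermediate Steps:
O = 27 (O = 72 - 9*(3 + 2) = 72 - 9*5 = 72 - 45 = 27)
f = 2 (f = 2*1 = 2)
K(d, F) = ½ (K(d, F) = ½ + (d - d)/4 = ½ + (¼)*0 = ½ + 0 = ½)
z(S, g) = (½ + √(S + g))² (z(S, g) = (√(g + S) + ½)² = (√(S + g) + ½)² = (½ + √(S + g))²)
(f + z(O, 0))*(-15) = (2 + (1 + 2*√(27 + 0))²/4)*(-15) = (2 + (1 + 2*√27)²/4)*(-15) = (2 + (1 + 2*(3*√3))²/4)*(-15) = (2 + (1 + 6*√3)²/4)*(-15) = -30 - 15*(1 + 6*√3)²/4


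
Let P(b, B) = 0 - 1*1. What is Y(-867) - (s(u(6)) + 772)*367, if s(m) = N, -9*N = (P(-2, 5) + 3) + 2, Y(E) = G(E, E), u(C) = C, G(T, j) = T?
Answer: -2556251/9 ≈ -2.8403e+5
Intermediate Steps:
P(b, B) = -1 (P(b, B) = 0 - 1 = -1)
Y(E) = E
N = -4/9 (N = -((-1 + 3) + 2)/9 = -(2 + 2)/9 = -⅑*4 = -4/9 ≈ -0.44444)
s(m) = -4/9
Y(-867) - (s(u(6)) + 772)*367 = -867 - (-4/9 + 772)*367 = -867 - 6944*367/9 = -867 - 1*2548448/9 = -867 - 2548448/9 = -2556251/9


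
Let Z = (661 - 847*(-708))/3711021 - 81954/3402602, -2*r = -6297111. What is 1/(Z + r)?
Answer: 12627127476642/39757213404357152471 ≈ 3.1761e-7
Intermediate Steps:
r = 6297111/2 (r = -1/2*(-6297111) = 6297111/2 ≈ 3.1486e+6)
Z = 869287430920/6313563738321 (Z = (661 + 599676)*(1/3711021) - 81954*1/3402602 = 600337*(1/3711021) - 40977/1701301 = 600337/3711021 - 40977/1701301 = 869287430920/6313563738321 ≈ 0.13769)
1/(Z + r) = 1/(869287430920/6313563738321 + 6297111/2) = 1/(39757213404357152471/12627127476642) = 12627127476642/39757213404357152471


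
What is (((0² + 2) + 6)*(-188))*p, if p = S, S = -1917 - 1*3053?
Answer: 7474880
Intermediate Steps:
S = -4970 (S = -1917 - 3053 = -4970)
p = -4970
(((0² + 2) + 6)*(-188))*p = (((0² + 2) + 6)*(-188))*(-4970) = (((0 + 2) + 6)*(-188))*(-4970) = ((2 + 6)*(-188))*(-4970) = (8*(-188))*(-4970) = -1504*(-4970) = 7474880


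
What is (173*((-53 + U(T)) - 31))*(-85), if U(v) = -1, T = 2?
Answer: 1249925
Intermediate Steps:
(173*((-53 + U(T)) - 31))*(-85) = (173*((-53 - 1) - 31))*(-85) = (173*(-54 - 31))*(-85) = (173*(-85))*(-85) = -14705*(-85) = 1249925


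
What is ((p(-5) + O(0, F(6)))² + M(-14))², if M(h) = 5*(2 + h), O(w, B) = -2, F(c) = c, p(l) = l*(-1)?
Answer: 2601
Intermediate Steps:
p(l) = -l
M(h) = 10 + 5*h
((p(-5) + O(0, F(6)))² + M(-14))² = ((-1*(-5) - 2)² + (10 + 5*(-14)))² = ((5 - 2)² + (10 - 70))² = (3² - 60)² = (9 - 60)² = (-51)² = 2601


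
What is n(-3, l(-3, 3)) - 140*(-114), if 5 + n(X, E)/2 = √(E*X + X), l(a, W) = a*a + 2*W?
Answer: 15950 + 8*I*√3 ≈ 15950.0 + 13.856*I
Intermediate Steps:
l(a, W) = a² + 2*W
n(X, E) = -10 + 2*√(X + E*X) (n(X, E) = -10 + 2*√(E*X + X) = -10 + 2*√(X + E*X))
n(-3, l(-3, 3)) - 140*(-114) = (-10 + 2*√(-3*(1 + ((-3)² + 2*3)))) - 140*(-114) = (-10 + 2*√(-3*(1 + (9 + 6)))) + 15960 = (-10 + 2*√(-3*(1 + 15))) + 15960 = (-10 + 2*√(-3*16)) + 15960 = (-10 + 2*√(-48)) + 15960 = (-10 + 2*(4*I*√3)) + 15960 = (-10 + 8*I*√3) + 15960 = 15950 + 8*I*√3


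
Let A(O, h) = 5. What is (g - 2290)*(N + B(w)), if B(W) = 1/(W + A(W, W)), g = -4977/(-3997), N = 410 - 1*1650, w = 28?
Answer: 53476181801/18843 ≈ 2.8380e+6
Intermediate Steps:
N = -1240 (N = 410 - 1650 = -1240)
g = 711/571 (g = -4977*(-1/3997) = 711/571 ≈ 1.2452)
B(W) = 1/(5 + W) (B(W) = 1/(W + 5) = 1/(5 + W))
(g - 2290)*(N + B(w)) = (711/571 - 2290)*(-1240 + 1/(5 + 28)) = -1306879*(-1240 + 1/33)/571 = -1306879/571*(-40919/33) = 53476181801/18843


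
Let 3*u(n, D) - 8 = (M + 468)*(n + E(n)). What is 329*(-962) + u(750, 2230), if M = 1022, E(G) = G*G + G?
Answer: 839410514/3 ≈ 2.7980e+8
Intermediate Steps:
E(G) = G + G² (E(G) = G² + G = G + G²)
u(n, D) = 8/3 + 1490*n/3 + 1490*n*(1 + n)/3 (u(n, D) = 8/3 + ((1022 + 468)*(n + n*(1 + n)))/3 = 8/3 + (1490*(n + n*(1 + n)))/3 = 8/3 + (1490*n + 1490*n*(1 + n))/3 = 8/3 + (1490*n/3 + 1490*n*(1 + n)/3) = 8/3 + 1490*n/3 + 1490*n*(1 + n)/3)
329*(-962) + u(750, 2230) = 329*(-962) + (8/3 + (1490/3)*750² + (2980/3)*750) = -316498 + (8/3 + (1490/3)*562500 + 745000) = -316498 + (8/3 + 279375000 + 745000) = -316498 + 840360008/3 = 839410514/3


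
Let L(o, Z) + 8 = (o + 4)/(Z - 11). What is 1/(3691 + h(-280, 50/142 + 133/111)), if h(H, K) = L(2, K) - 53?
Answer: 74473/270289704 ≈ 0.00027553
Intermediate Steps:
L(o, Z) = -8 + (4 + o)/(-11 + Z) (L(o, Z) = -8 + (o + 4)/(Z - 11) = -8 + (4 + o)/(-11 + Z))
h(H, K) = -53 + (94 - 8*K)/(-11 + K) (h(H, K) = (92 + 2 - 8*K)/(-11 + K) - 53 = (94 - 8*K)/(-11 + K) - 53 = -53 + (94 - 8*K)/(-11 + K))
1/(3691 + h(-280, 50/142 + 133/111)) = 1/(3691 + (677 - 61*(50/142 + 133/111))/(-11 + (50/142 + 133/111))) = 1/(3691 + (677 - 61*(50*(1/142) + 133*(1/111)))/(-11 + (50*(1/142) + 133*(1/111)))) = 1/(3691 + (677 - 61*(25/71 + 133/111))/(-11 + (25/71 + 133/111))) = 1/(3691 + (677 - 61*12218/7881)/(-11 + 12218/7881)) = 1/(3691 + (677 - 745298/7881)/(-74473/7881)) = 1/(3691 - 7881/74473*4590139/7881) = 1/(3691 - 4590139/74473) = 1/(270289704/74473) = 74473/270289704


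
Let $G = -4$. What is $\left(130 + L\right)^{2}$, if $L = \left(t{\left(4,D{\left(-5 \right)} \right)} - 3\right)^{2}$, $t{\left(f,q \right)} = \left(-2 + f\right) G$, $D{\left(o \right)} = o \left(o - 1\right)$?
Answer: $63001$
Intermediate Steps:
$D{\left(o \right)} = o \left(-1 + o\right)$
$t{\left(f,q \right)} = 8 - 4 f$ ($t{\left(f,q \right)} = \left(-2 + f\right) \left(-4\right) = 8 - 4 f$)
$L = 121$ ($L = \left(\left(8 - 16\right) - 3\right)^{2} = \left(-8 - 3\right)^{2} = \left(-11\right)^{2} = 121$)
$\left(130 + L\right)^{2} = \left(130 + 121\right)^{2} = 251^{2} = 63001$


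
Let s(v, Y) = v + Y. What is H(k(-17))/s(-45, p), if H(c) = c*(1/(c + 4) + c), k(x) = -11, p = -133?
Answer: -429/623 ≈ -0.68860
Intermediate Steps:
s(v, Y) = Y + v
H(c) = c*(c + 1/(4 + c)) (H(c) = c*(1/(4 + c) + c) = c*(c + 1/(4 + c)))
H(k(-17))/s(-45, p) = (-11*(1 + (-11)² + 4*(-11))/(4 - 11))/(-133 - 45) = -11*(1 + 121 - 44)/(-7)/(-178) = -11*(-⅐)*78*(-1/178) = (858/7)*(-1/178) = -429/623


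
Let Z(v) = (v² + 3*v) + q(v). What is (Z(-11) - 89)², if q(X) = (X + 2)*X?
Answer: 9604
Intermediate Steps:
q(X) = X*(2 + X) (q(X) = (2 + X)*X = X*(2 + X))
Z(v) = v² + 3*v + v*(2 + v) (Z(v) = (v² + 3*v) + v*(2 + v) = v² + 3*v + v*(2 + v))
(Z(-11) - 89)² = (-11*(5 + 2*(-11)) - 89)² = (-11*(5 - 22) - 89)² = (-11*(-17) - 89)² = (187 - 89)² = 98² = 9604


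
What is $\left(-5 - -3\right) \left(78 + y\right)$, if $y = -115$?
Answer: $74$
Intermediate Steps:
$\left(-5 - -3\right) \left(78 + y\right) = \left(-5 - -3\right) \left(78 - 115\right) = \left(-5 + 3\right) \left(-37\right) = \left(-2\right) \left(-37\right) = 74$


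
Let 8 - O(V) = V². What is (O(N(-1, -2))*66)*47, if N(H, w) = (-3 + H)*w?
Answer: -173712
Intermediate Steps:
N(H, w) = w*(-3 + H)
O(V) = 8 - V²
(O(N(-1, -2))*66)*47 = ((8 - (-2*(-3 - 1))²)*66)*47 = ((8 - (-2*(-4))²)*66)*47 = ((8 - 1*8²)*66)*47 = ((8 - 1*64)*66)*47 = ((8 - 64)*66)*47 = -56*66*47 = -3696*47 = -173712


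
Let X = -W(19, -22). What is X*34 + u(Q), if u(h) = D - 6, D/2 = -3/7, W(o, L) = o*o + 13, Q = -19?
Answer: -89060/7 ≈ -12723.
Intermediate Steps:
W(o, L) = 13 + o² (W(o, L) = o² + 13 = 13 + o²)
D = -6/7 (D = 2*(-3/7) = -6/7 ≈ -0.85714)
u(h) = -48/7 (u(h) = -6/7 - 6 = -48/7)
X = -374 (X = -(13 + 19²) = -(13 + 361) = -1*374 = -374)
X*34 + u(Q) = -374*34 - 48/7 = -12716 - 48/7 = -89060/7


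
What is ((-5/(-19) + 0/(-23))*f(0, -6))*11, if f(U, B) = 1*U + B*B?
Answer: 1980/19 ≈ 104.21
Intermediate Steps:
f(U, B) = U + B²
((-5/(-19) + 0/(-23))*f(0, -6))*11 = ((-5/(-19) + 0/(-23))*(0 + (-6)²))*11 = ((-5*(-1/19) + 0*(-1/23))*(0 + 36))*11 = ((5/19 + 0)*36)*11 = ((5/19)*36)*11 = (180/19)*11 = 1980/19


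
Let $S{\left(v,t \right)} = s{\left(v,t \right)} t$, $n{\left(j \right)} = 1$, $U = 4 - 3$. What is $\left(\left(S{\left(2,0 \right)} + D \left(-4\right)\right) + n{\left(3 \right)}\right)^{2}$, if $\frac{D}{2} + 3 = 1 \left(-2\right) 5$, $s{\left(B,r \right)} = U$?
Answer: $11025$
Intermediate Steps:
$U = 1$
$s{\left(B,r \right)} = 1$
$S{\left(v,t \right)} = t$ ($S{\left(v,t \right)} = 1 t = t$)
$D = -26$ ($D = -6 + 2 \cdot 1 \left(-2\right) 5 = -6 + 2 \left(\left(-2\right) 5\right) = -6 + 2 \left(-10\right) = -6 - 20 = -26$)
$\left(\left(S{\left(2,0 \right)} + D \left(-4\right)\right) + n{\left(3 \right)}\right)^{2} = \left(\left(0 - -104\right) + 1\right)^{2} = \left(\left(0 + 104\right) + 1\right)^{2} = \left(104 + 1\right)^{2} = 105^{2} = 11025$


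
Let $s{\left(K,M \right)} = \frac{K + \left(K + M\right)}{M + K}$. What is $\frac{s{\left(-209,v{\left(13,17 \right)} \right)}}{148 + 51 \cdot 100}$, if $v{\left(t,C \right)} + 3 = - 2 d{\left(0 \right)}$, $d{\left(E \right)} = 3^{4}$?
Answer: $\frac{53}{178432} \approx 0.00029703$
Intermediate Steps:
$d{\left(E \right)} = 81$
$v{\left(t,C \right)} = -165$ ($v{\left(t,C \right)} = -3 - 162 = -165$)
$s{\left(K,M \right)} = \frac{M + 2 K}{K + M}$
$\frac{s{\left(-209,v{\left(13,17 \right)} \right)}}{148 + 51 \cdot 100} = \frac{\frac{1}{-209 - 165} \left(-165 + 2 \left(-209\right)\right)}{148 + 51 \cdot 100} = \frac{\frac{1}{-374} \left(-165 - 418\right)}{148 + 5100} = \frac{\left(- \frac{1}{374}\right) \left(-583\right)}{5248} = \frac{53}{34} \cdot \frac{1}{5248} = \frac{53}{178432}$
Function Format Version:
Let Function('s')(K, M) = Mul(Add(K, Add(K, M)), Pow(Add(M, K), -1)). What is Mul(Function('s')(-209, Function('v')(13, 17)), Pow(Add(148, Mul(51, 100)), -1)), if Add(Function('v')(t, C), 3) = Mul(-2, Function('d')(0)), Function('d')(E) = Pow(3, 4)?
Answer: Rational(53, 178432) ≈ 0.00029703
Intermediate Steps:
Function('d')(E) = 81
Function('v')(t, C) = -165 (Function('v')(t, C) = Add(-3, Mul(-2, 81)) = Add(-3, -162) = -165)
Function('s')(K, M) = Mul(Pow(Add(K, M), -1), Add(M, Mul(2, K))) (Function('s')(K, M) = Mul(Add(M, Mul(2, K)), Pow(Add(K, M), -1)) = Mul(Pow(Add(K, M), -1), Add(M, Mul(2, K))))
Mul(Function('s')(-209, Function('v')(13, 17)), Pow(Add(148, Mul(51, 100)), -1)) = Mul(Mul(Pow(Add(-209, -165), -1), Add(-165, Mul(2, -209))), Pow(Add(148, Mul(51, 100)), -1)) = Mul(Mul(Pow(-374, -1), Add(-165, -418)), Pow(Add(148, 5100), -1)) = Mul(Mul(Rational(-1, 374), -583), Pow(5248, -1)) = Mul(Rational(53, 34), Rational(1, 5248)) = Rational(53, 178432)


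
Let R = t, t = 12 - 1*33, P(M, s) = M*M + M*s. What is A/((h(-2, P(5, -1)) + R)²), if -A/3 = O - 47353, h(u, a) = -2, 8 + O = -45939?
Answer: 279900/529 ≈ 529.11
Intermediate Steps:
O = -45947 (O = -8 - 45939 = -45947)
P(M, s) = M² + M*s
A = 279900 (A = -3*(-45947 - 47353) = -3*(-93300) = 279900)
t = -21 (t = 12 - 33 = -21)
R = -21
A/((h(-2, P(5, -1)) + R)²) = 279900/((-2 - 21)²) = 279900/((-23)²) = 279900/529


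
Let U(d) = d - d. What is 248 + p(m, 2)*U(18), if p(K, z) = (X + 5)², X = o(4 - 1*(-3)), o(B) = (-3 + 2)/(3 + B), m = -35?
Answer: 248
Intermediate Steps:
o(B) = -1/(3 + B)
X = -⅒ (X = -1/(3 + (4 - 1*(-3))) = -1/(3 + (4 + 3)) = -1/(3 + 7) = -1/10 = -1*⅒ = -⅒ ≈ -0.10000)
U(d) = 0
p(K, z) = 2401/100 (p(K, z) = (-⅒ + 5)² = (49/10)² = 2401/100)
248 + p(m, 2)*U(18) = 248 + (2401/100)*0 = 248 + 0 = 248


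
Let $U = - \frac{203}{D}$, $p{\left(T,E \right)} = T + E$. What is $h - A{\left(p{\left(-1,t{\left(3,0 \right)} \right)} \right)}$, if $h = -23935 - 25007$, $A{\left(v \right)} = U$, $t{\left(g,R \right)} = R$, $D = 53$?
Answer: $- \frac{2593723}{53} \approx -48938.0$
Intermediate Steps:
$p{\left(T,E \right)} = E + T$
$U = - \frac{203}{53} \approx -3.8302$
$A{\left(v \right)} = - \frac{203}{53}$
$h = -48942$ ($h = -23935 - 25007 = -48942$)
$h - A{\left(p{\left(-1,t{\left(3,0 \right)} \right)} \right)} = -48942 - - \frac{203}{53} = -48942 + \frac{203}{53} = - \frac{2593723}{53}$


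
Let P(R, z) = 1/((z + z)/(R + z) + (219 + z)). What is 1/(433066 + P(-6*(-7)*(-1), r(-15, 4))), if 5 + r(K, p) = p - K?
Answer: 232/100471313 ≈ 2.3091e-6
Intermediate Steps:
r(K, p) = -5 + p - K (r(K, p) = -5 + (p - K) = -5 + p - K)
P(R, z) = 1/(219 + z + 2*z/(R + z)) (P(R, z) = 1/((2*z)/(R + z) + (219 + z)) = 1/(2*z/(R + z) + (219 + z)) = 1/(219 + z + 2*z/(R + z)))
1/(433066 + P(-6*(-7)*(-1), r(-15, 4))) = 1/(433066 + (-6*(-7)*(-1) + (-5 + 4 - 1*(-15)))/((-5 + 4 - 1*(-15))**2 + 219*(-6*(-7)*(-1)) + 221*(-5 + 4 - 1*(-15)) + (-6*(-7)*(-1))*(-5 + 4 - 1*(-15)))) = 1/(433066 + (42*(-1) + (-5 + 4 + 15))/((-5 + 4 + 15)**2 + 219*(42*(-1)) + 221*(-5 + 4 + 15) + (42*(-1))*(-5 + 4 + 15))) = 1/(433066 + (-42 + 14)/(14**2 + 219*(-42) + 221*14 - 42*14)) = 1/(433066 - 28/(196 - 9198 + 3094 - 588)) = 1/(433066 - 28/(-6496)) = 1/(433066 - 1/6496*(-28)) = 1/(433066 + 1/232) = 1/(100471313/232) = 232/100471313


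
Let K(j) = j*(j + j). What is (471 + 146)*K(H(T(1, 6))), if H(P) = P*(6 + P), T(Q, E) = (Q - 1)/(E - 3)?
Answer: 0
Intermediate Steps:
T(Q, E) = (-1 + Q)/(-3 + E)
K(j) = 2*j² (K(j) = j*(2*j) = 2*j²)
(471 + 146)*K(H(T(1, 6))) = (471 + 146)*(2*(((-1 + 1)/(-3 + 6))*(6 + (-1 + 1)/(-3 + 6)))²) = 617*(2*((0/3)*(6 + 0/3))²) = 617*(2*(((⅓)*0)*(6 + (⅓)*0))²) = 617*(2*(0*(6 + 0))²) = 617*(2*(0*6)²) = 617*(2*0²) = 617*(2*0) = 617*0 = 0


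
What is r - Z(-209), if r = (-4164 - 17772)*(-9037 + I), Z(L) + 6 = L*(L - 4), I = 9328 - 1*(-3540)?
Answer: -84081327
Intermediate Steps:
I = 12868 (I = 9328 + 3540 = 12868)
Z(L) = -6 + L*(-4 + L) (Z(L) = -6 + L*(L - 4) = -6 + L*(-4 + L))
r = -84036816 (r = (-4164 - 17772)*(-9037 + 12868) = -21936*3831 = -84036816)
r - Z(-209) = -84036816 - (-6 + (-209)**2 - 4*(-209)) = -84036816 - (-6 + 43681 + 836) = -84036816 - 1*44511 = -84036816 - 44511 = -84081327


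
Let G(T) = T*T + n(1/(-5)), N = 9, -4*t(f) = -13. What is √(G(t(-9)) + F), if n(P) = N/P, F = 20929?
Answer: √334313/4 ≈ 144.55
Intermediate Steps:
t(f) = 13/4 (t(f) = -¼*(-13) = 13/4)
n(P) = 9/P
G(T) = -45 + T² (G(T) = T*T + 9/(1/(-5)) = T² + 9/(-⅕) = T² + 9*(-5) = T² - 45 = -45 + T²)
√(G(t(-9)) + F) = √((-45 + (13/4)²) + 20929) = √((-45 + 169/16) + 20929) = √(-551/16 + 20929) = √(334313/16) = √334313/4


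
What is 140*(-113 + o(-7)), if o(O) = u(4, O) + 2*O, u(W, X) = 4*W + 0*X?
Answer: -15540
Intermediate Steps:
u(W, X) = 4*W (u(W, X) = 4*W + 0 = 4*W)
o(O) = 16 + 2*O (o(O) = 4*4 + 2*O = 16 + 2*O)
140*(-113 + o(-7)) = 140*(-113 + (16 + 2*(-7))) = 140*(-113 + (16 - 14)) = 140*(-113 + 2) = 140*(-111) = -15540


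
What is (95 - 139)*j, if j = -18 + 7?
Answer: 484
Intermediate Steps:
j = -11
(95 - 139)*j = (95 - 139)*(-11) = -44*(-11) = 484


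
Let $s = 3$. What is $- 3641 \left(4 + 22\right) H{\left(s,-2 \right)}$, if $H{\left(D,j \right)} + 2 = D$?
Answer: $-94666$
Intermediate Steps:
$H{\left(D,j \right)} = -2 + D$
$- 3641 \left(4 + 22\right) H{\left(s,-2 \right)} = - 3641 \left(4 + 22\right) \left(-2 + 3\right) = - 3641 \cdot 26 \cdot 1 = \left(-3641\right) 26 = -94666$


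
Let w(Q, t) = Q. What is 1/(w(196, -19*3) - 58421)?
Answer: -1/58225 ≈ -1.7175e-5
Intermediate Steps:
1/(w(196, -19*3) - 58421) = 1/(196 - 58421) = 1/(-58225) = -1/58225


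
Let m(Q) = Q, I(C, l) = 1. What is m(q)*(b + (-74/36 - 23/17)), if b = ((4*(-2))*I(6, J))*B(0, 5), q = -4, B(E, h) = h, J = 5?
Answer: 26566/153 ≈ 173.63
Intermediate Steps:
b = -40 (b = ((4*(-2))*1)*5 = -8*1*5 = -8*5 = -40)
m(q)*(b + (-74/36 - 23/17)) = -4*(-40 + (-74/36 - 23/17)) = -4*(-40 + (-74*1/36 - 23*1/17)) = -4*(-40 + (-37/18 - 23/17)) = -4*(-40 - 1043/306) = -4*(-13283/306) = 26566/153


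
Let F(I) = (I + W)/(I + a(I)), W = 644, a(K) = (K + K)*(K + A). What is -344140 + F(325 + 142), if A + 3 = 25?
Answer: -14303490719/41563 ≈ -3.4414e+5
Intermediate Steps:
A = 22 (A = -3 + 25 = 22)
a(K) = 2*K*(22 + K) (a(K) = (K + K)*(K + 22) = (2*K)*(22 + K) = 2*K*(22 + K))
F(I) = (644 + I)/(I + 2*I*(22 + I)) (F(I) = (I + 644)/(I + 2*I*(22 + I)) = (644 + I)/(I + 2*I*(22 + I)))
-344140 + F(325 + 142) = -344140 + (644 + (325 + 142))/((325 + 142)*(45 + 2*(325 + 142))) = -344140 + (644 + 467)/(467*(45 + 2*467)) = -344140 + (1/467)*1111/(45 + 934) = -344140 + (1/467)*1111/979 = -344140 + (1/467)*(1/979)*1111 = -344140 + 101/41563 = -14303490719/41563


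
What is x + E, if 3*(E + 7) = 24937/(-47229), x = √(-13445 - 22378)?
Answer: -1016746/141687 + I*√35823 ≈ -7.176 + 189.27*I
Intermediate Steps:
x = I*√35823 (x = √(-35823) = I*√35823 ≈ 189.27*I)
E = -1016746/141687 (E = -7 + (24937/(-47229))/3 = -7 + (24937*(-1/47229))/3 = -7 + (⅓)*(-24937/47229) = -7 - 24937/141687 = -1016746/141687 ≈ -7.1760)
x + E = I*√35823 - 1016746/141687 = -1016746/141687 + I*√35823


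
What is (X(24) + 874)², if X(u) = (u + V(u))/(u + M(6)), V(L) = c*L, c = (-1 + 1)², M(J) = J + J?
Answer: 6885376/9 ≈ 7.6504e+5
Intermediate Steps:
M(J) = 2*J
c = 0 (c = 0² = 0)
V(L) = 0 (V(L) = 0*L = 0)
X(u) = u/(12 + u) (X(u) = (u + 0)/(u + 2*6) = u/(u + 12) = u/(12 + u))
(X(24) + 874)² = (24/(12 + 24) + 874)² = (24/36 + 874)² = (24*(1/36) + 874)² = (⅔ + 874)² = (2624/3)² = 6885376/9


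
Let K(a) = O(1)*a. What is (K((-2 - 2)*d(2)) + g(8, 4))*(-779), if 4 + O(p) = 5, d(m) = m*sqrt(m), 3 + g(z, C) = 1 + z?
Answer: -4674 + 6232*sqrt(2) ≈ 4139.4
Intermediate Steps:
g(z, C) = -2 + z (g(z, C) = -3 + (1 + z) = -2 + z)
d(m) = m**(3/2)
O(p) = 1 (O(p) = -4 + 5 = 1)
K(a) = a (K(a) = 1*a = a)
(K((-2 - 2)*d(2)) + g(8, 4))*(-779) = ((-2 - 2)*2**(3/2) + (-2 + 8))*(-779) = (-8*sqrt(2) + 6)*(-779) = (6 - 8*sqrt(2))*(-779) = -4674 + 6232*sqrt(2)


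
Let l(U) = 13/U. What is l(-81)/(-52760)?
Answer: 13/4273560 ≈ 3.0420e-6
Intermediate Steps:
l(-81)/(-52760) = (13/(-81))/(-52760) = (13*(-1/81))*(-1/52760) = -13/81*(-1/52760) = 13/4273560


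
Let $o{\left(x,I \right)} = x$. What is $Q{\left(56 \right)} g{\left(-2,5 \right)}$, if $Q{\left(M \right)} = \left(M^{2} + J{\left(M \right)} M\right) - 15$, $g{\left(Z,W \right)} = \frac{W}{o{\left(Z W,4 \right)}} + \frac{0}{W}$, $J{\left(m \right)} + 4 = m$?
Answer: $- \frac{6033}{2} \approx -3016.5$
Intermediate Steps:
$J{\left(m \right)} = -4 + m$
$g{\left(Z,W \right)} = \frac{1}{Z}$ ($g{\left(Z,W \right)} = \frac{W}{Z W} + \frac{0}{W} = \frac{W}{W Z} + 0 = W \frac{1}{W Z} + 0 = \frac{1}{Z} + 0 = \frac{1}{Z}$)
$Q{\left(M \right)} = -15 + M^{2} + M \left(-4 + M\right)$ ($Q{\left(M \right)} = \left(M^{2} + \left(-4 + M\right) M\right) - 15 = \left(M^{2} + M \left(-4 + M\right)\right) - 15 = -15 + M^{2} + M \left(-4 + M\right)$)
$Q{\left(56 \right)} g{\left(-2,5 \right)} = \frac{-15 + 56^{2} + 56 \left(-4 + 56\right)}{-2} = \left(-15 + 3136 + 56 \cdot 52\right) \left(- \frac{1}{2}\right) = \left(-15 + 3136 + 2912\right) \left(- \frac{1}{2}\right) = 6033 \left(- \frac{1}{2}\right) = - \frac{6033}{2}$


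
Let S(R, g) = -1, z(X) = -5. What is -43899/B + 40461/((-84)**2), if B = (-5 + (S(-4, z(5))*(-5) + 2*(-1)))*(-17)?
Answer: -51395945/39984 ≈ -1285.4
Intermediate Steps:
B = 34 (B = (-5 + (-1*(-5) + 2*(-1)))*(-17) = (-5 + (5 - 2))*(-17) = (-5 + 3)*(-17) = -2*(-17) = 34)
-43899/B + 40461/((-84)**2) = -43899/34 + 40461/((-84)**2) = -43899*1/34 + 40461/7056 = -43899/34 + 40461*(1/7056) = -43899/34 + 13487/2352 = -51395945/39984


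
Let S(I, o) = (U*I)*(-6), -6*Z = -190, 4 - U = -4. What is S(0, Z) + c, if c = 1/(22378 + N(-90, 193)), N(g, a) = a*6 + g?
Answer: 1/23446 ≈ 4.2651e-5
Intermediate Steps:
U = 8 (U = 4 - 1*(-4) = 4 + 4 = 8)
Z = 95/3 (Z = -1/6*(-190) = 95/3 ≈ 31.667)
N(g, a) = g + 6*a (N(g, a) = 6*a + g = g + 6*a)
S(I, o) = -48*I (S(I, o) = (8*I)*(-6) = -48*I)
c = 1/23446 (c = 1/(22378 + (-90 + 6*193)) = 1/(22378 + (-90 + 1158)) = 1/(22378 + 1068) = 1/23446 ≈ 4.2651e-5)
S(0, Z) + c = -48*0 + 1/23446 = 0 + 1/23446 = 1/23446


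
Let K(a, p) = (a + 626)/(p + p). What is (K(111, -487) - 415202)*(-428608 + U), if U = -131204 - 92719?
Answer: 263888420594535/974 ≈ 2.7093e+11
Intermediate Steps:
U = -223923
K(a, p) = (626 + a)/(2*p) (K(a, p) = (626 + a)/((2*p)) = (626 + a)*(1/(2*p)) = (626 + a)/(2*p))
(K(111, -487) - 415202)*(-428608 + U) = ((1/2)*(626 + 111)/(-487) - 415202)*(-428608 - 223923) = ((1/2)*(-1/487)*737 - 415202)*(-652531) = (-737/974 - 415202)*(-652531) = -404407485/974*(-652531) = 263888420594535/974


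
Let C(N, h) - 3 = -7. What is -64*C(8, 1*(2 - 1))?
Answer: 256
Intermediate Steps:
C(N, h) = -4 (C(N, h) = 3 - 7 = -4)
-64*C(8, 1*(2 - 1)) = -64*(-4) = 256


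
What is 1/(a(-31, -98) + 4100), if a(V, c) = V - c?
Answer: 1/4167 ≈ 0.00023998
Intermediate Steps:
1/(a(-31, -98) + 4100) = 1/((-31 - 1*(-98)) + 4100) = 1/((-31 + 98) + 4100) = 1/(67 + 4100) = 1/4167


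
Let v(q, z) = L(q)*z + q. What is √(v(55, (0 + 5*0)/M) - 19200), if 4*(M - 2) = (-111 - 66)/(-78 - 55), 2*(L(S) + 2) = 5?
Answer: I*√19145 ≈ 138.37*I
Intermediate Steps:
L(S) = ½ (L(S) = -2 + (½)*5 = -2 + 5/2 = ½)
M = 1241/532 (M = 2 + ((-111 - 66)/(-78 - 55))/4 = 2 + (-177/(-133))/4 = 2 + (-177*(-1/133))/4 = 2 + (¼)*(177/133) = 2 + 177/532 = 1241/532 ≈ 2.3327)
v(q, z) = q + z/2 (v(q, z) = z/2 + q = q + z/2)
√(v(55, (0 + 5*0)/M) - 19200) = √((55 + ((0 + 5*0)/(1241/532))/2) - 19200) = √((55 + ((0 + 0)*(532/1241))/2) - 19200) = √((55 + (0*(532/1241))/2) - 19200) = √((55 + (½)*0) - 19200) = √((55 + 0) - 19200) = √(55 - 19200) = √(-19145) = I*√19145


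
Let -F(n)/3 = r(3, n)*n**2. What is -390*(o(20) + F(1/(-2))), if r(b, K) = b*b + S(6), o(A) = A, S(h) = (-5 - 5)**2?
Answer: 48165/2 ≈ 24083.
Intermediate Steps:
S(h) = 100 (S(h) = (-10)**2 = 100)
r(b, K) = 100 + b**2 (r(b, K) = b*b + 100 = b**2 + 100 = 100 + b**2)
F(n) = -327*n**2 (F(n) = -3*(100 + 3**2)*n**2 = -3*(100 + 9)*n**2 = -327*n**2)
-390*(o(20) + F(1/(-2))) = -390*(20 - 327*(1/(-2))**2) = -390*(20 - 327*(-1/2)**2) = -390*(20 - 327*1/4) = -390*(20 - 327/4) = -390*(-247/4) = 48165/2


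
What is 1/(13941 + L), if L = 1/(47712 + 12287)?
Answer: 59999/836446060 ≈ 7.1731e-5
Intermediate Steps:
L = 1/59999 ≈ 1.6667e-5
1/(13941 + L) = 1/(13941 + 1/59999) = 1/(836446060/59999) = 59999/836446060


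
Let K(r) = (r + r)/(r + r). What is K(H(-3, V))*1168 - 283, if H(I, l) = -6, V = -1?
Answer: 885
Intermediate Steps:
K(r) = 1 (K(r) = (2*r)/((2*r)) = (2*r)*(1/(2*r)) = 1)
K(H(-3, V))*1168 - 283 = 1*1168 - 283 = 1168 - 283 = 885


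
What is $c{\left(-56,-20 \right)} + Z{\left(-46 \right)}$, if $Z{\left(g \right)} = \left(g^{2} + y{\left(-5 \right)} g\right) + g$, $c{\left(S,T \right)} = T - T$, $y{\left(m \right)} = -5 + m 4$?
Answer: $3220$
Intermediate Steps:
$y{\left(m \right)} = -5 + 4 m$
$c{\left(S,T \right)} = 0$
$Z{\left(g \right)} = g^{2} - 24 g$ ($Z{\left(g \right)} = \left(g^{2} + \left(-5 + 4 \left(-5\right)\right) g\right) + g = \left(g^{2} + \left(-5 - 20\right) g\right) + g = \left(g^{2} - 25 g\right) + g = g^{2} - 24 g$)
$c{\left(-56,-20 \right)} + Z{\left(-46 \right)} = 0 - 46 \left(-24 - 46\right) = 0 - -3220 = 0 + 3220 = 3220$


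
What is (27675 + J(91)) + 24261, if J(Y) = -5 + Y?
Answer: 52022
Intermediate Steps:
(27675 + J(91)) + 24261 = (27675 + (-5 + 91)) + 24261 = (27675 + 86) + 24261 = 27761 + 24261 = 52022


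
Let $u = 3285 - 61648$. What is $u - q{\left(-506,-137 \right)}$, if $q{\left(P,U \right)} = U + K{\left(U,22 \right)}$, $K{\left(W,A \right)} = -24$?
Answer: $-58202$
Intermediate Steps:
$u = -58363$
$q{\left(P,U \right)} = -24 + U$ ($q{\left(P,U \right)} = U - 24 = -24 + U$)
$u - q{\left(-506,-137 \right)} = -58363 - \left(-24 - 137\right) = -58363 - -161 = -58363 + 161 = -58202$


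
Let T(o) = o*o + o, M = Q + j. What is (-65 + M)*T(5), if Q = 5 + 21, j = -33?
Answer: -2160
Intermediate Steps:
Q = 26
M = -7 (M = 26 - 33 = -7)
T(o) = o + o² (T(o) = o² + o = o + o²)
(-65 + M)*T(5) = (-65 - 7)*(5*(1 + 5)) = -360*6 = -72*30 = -2160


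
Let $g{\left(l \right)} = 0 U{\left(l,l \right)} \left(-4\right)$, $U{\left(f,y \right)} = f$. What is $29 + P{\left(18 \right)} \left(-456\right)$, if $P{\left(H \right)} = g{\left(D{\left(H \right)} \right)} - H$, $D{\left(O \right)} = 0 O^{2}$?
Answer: $8237$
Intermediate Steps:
$D{\left(O \right)} = 0$
$g{\left(l \right)} = 0$ ($g{\left(l \right)} = 0 l \left(-4\right) = 0 \left(-4\right) = 0$)
$P{\left(H \right)} = - H$ ($P{\left(H \right)} = 0 - H = - H$)
$29 + P{\left(18 \right)} \left(-456\right) = 29 + \left(-1\right) 18 \left(-456\right) = 29 - -8208 = 29 + 8208 = 8237$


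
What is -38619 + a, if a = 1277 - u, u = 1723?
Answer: -39065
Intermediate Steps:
a = -446 (a = 1277 - 1*1723 = 1277 - 1723 = -446)
-38619 + a = -38619 - 446 = -39065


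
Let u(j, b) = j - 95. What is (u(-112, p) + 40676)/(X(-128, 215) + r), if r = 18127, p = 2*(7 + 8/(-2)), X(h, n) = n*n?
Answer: 40469/64352 ≈ 0.62887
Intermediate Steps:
X(h, n) = n**2
p = 6 (p = 2*(7 + 8*(-1/2)) = 2*(7 - 4) = 2*3 = 6)
u(j, b) = -95 + j
(u(-112, p) + 40676)/(X(-128, 215) + r) = ((-95 - 112) + 40676)/(215**2 + 18127) = (-207 + 40676)/(46225 + 18127) = 40469/64352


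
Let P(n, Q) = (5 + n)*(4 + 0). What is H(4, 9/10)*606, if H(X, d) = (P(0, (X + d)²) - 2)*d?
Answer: 49086/5 ≈ 9817.2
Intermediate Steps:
P(n, Q) = 20 + 4*n (P(n, Q) = (5 + n)*4 = 20 + 4*n)
H(X, d) = 18*d (H(X, d) = ((20 + 4*0) - 2)*d = ((20 + 0) - 2)*d = (20 - 2)*d = 18*d)
H(4, 9/10)*606 = (18*(9/10))*606 = (81/5)*606 = 49086/5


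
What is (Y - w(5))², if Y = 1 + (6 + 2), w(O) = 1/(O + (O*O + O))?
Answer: 98596/1225 ≈ 80.487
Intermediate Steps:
w(O) = 1/(O² + 2*O) (w(O) = 1/(O + (O² + O)) = 1/(O + (O + O²)) = 1/(O² + 2*O))
Y = 9 (Y = 1 + 8 = 9)
(Y - w(5))² = (9 - 1/(5*(2 + 5)))² = (9 - 1/(5*7))² = (9 - 1*1/35)² = (9 - 1/35)² = (314/35)² = 98596/1225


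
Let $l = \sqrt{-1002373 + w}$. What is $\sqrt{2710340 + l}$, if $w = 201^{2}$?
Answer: $\sqrt{2710340 + 2 i \sqrt{240493}} \approx 1646.3 + 0.298 i$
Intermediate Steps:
$w = 40401$
$l = 2 i \sqrt{240493}$ ($l = \sqrt{-1002373 + 40401} = \sqrt{-961972} = 2 i \sqrt{240493} \approx 980.8 i$)
$\sqrt{2710340 + l} = \sqrt{2710340 + 2 i \sqrt{240493}}$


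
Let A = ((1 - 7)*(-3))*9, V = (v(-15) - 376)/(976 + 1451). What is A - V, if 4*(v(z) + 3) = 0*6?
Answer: 393553/2427 ≈ 162.16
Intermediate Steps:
v(z) = -3 (v(z) = -3 + (0*6)/4 = -3 + (¼)*0 = -3 + 0 = -3)
V = -379/2427 (V = (-3 - 376)/(976 + 1451) = -379/2427 ≈ -0.15616)
A = 162 (A = -6*(-3)*9 = 18*9 = 162)
A - V = 162 - 1*(-379/2427) = 162 + 379/2427 = 393553/2427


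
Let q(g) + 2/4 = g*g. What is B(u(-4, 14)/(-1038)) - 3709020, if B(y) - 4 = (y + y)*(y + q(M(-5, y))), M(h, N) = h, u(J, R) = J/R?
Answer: -48954148502005/13198689 ≈ -3.7090e+6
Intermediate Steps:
q(g) = -1/2 + g**2 (q(g) = -1/2 + g*g = -1/2 + g**2)
B(y) = 4 + 2*y*(49/2 + y) (B(y) = 4 + (y + y)*(y + (-1/2 + (-5)**2)) = 4 + (2*y)*(y + (-1/2 + 25)) = 4 + (2*y)*(y + 49/2) = 4 + (2*y)*(49/2 + y) = 4 + 2*y*(49/2 + y))
B(u(-4, 14)/(-1038)) - 3709020 = (4 + 2*(-4/14/(-1038))**2 + 49*(-4/14/(-1038))) - 3709020 = (4 + 2*(-4*1/14*(-1/1038))**2 + 49*(-4*1/14*(-1/1038))) - 3709020 = (4 + 2*(-2/7*(-1/1038))**2 + 49*(-2/7*(-1/1038))) - 3709020 = (4 + 2*(1/3633)**2 + 49*(1/3633)) - 3709020 = (4 + 2*(1/13198689) + 7/519) - 3709020 = (4 + 2/13198689 + 7/519) - 3709020 = 52972775/13198689 - 3709020 = -48954148502005/13198689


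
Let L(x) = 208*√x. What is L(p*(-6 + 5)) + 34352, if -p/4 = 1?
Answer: 34768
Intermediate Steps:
p = -4 (p = -4*1 = -4)
L(p*(-6 + 5)) + 34352 = 208*√(-4*(-6 + 5)) + 34352 = 208*√(-4*(-1)) + 34352 = 208*√4 + 34352 = 208*2 + 34352 = 416 + 34352 = 34768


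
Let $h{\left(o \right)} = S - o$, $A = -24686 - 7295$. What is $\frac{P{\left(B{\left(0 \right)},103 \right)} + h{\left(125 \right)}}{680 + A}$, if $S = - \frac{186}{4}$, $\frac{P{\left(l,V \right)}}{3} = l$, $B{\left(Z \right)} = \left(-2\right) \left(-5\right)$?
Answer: $\frac{283}{62602} \approx 0.0045206$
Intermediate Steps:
$B{\left(Z \right)} = 10$
$P{\left(l,V \right)} = 3 l$
$A = -31981$ ($A = -24686 - 7295 = -31981$)
$S = - \frac{93}{2}$ ($S = \left(-186\right) \frac{1}{4} = - \frac{93}{2} \approx -46.5$)
$h{\left(o \right)} = - \frac{93}{2} - o$
$\frac{P{\left(B{\left(0 \right)},103 \right)} + h{\left(125 \right)}}{680 + A} = \frac{3 \cdot 10 - \frac{343}{2}}{680 - 31981} = \frac{30 - \frac{343}{2}}{-31301} = \left(30 - \frac{343}{2}\right) \left(- \frac{1}{31301}\right) = \left(- \frac{283}{2}\right) \left(- \frac{1}{31301}\right) = \frac{283}{62602}$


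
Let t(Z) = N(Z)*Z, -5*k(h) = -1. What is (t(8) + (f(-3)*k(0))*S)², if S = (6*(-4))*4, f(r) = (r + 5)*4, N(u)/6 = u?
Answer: 1327104/25 ≈ 53084.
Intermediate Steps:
N(u) = 6*u
k(h) = ⅕ (k(h) = -⅕*(-1) = ⅕)
f(r) = 20 + 4*r (f(r) = (5 + r)*4 = 20 + 4*r)
S = -96 (S = -24*4 = -96)
t(Z) = 6*Z² (t(Z) = (6*Z)*Z = 6*Z²)
(t(8) + (f(-3)*k(0))*S)² = (6*8² + ((20 + 4*(-3))*(⅕))*(-96))² = (6*64 + ((20 - 12)*(⅕))*(-96))² = (384 + (8*(⅕))*(-96))² = (384 + (8/5)*(-96))² = (384 - 768/5)² = (1152/5)² = 1327104/25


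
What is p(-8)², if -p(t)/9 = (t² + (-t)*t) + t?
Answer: 5184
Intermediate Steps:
p(t) = -9*t (p(t) = -9*((t² + (-t)*t) + t) = -9*((t² - t²) + t) = -9*(0 + t) = -9*t)
p(-8)² = (-9*(-8))² = 72² = 5184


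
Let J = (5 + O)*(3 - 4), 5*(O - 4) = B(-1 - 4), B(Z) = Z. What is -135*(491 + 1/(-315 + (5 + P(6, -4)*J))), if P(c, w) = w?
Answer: -18427095/278 ≈ -66285.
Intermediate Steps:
O = 3 (O = 4 + (-1 - 4)/5 = 4 + (⅕)*(-5) = 4 - 1 = 3)
J = -8 (J = (5 + 3)*(3 - 4) = 8*(-1) = -8)
-135*(491 + 1/(-315 + (5 + P(6, -4)*J))) = -135*(491 + 1/(-315 + (5 - 4*(-8)))) = -135*(491 + 1/(-315 + (5 + 32))) = -135*(491 + 1/(-315 + 37)) = -135*(491 + 1/(-278)) = -135*(491 - 1/278) = -135*136497/278 = -18427095/278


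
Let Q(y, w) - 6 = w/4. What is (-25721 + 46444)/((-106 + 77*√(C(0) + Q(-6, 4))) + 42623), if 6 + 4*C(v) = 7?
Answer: 3524319164/7230609215 - 3191342*√29/7230609215 ≈ 0.48504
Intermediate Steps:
Q(y, w) = 6 + w/4
C(v) = ¼ (C(v) = -3/2 + (¼)*7 = -3/2 + 7/4 = ¼)
(-25721 + 46444)/((-106 + 77*√(C(0) + Q(-6, 4))) + 42623) = (-25721 + 46444)/((-106 + 77*√(¼ + (6 + (¼)*4))) + 42623) = 20723/((-106 + 77*√(¼ + (6 + 1))) + 42623) = 20723/((-106 + 77*√(¼ + 7)) + 42623) = 20723/((-106 + 77*√(29/4)) + 42623) = 20723/((-106 + 77*(√29/2)) + 42623) = 20723/((-106 + 77*√29/2) + 42623) = 20723/(42517 + 77*√29/2)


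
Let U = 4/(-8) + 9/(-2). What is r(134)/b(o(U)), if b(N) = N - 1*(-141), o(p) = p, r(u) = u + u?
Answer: 67/34 ≈ 1.9706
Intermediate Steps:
r(u) = 2*u
U = -5 (U = 4*(-1/8) + 9*(-1/2) = -1/2 - 9/2 = -5)
b(N) = 141 + N (b(N) = N + 141 = 141 + N)
r(134)/b(o(U)) = (2*134)/(141 - 5) = 268/136 = 268*(1/136) = 67/34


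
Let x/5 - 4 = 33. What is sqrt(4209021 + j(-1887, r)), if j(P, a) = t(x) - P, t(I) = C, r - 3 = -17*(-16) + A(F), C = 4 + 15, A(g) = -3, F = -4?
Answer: sqrt(4210927) ≈ 2052.1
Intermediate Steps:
x = 185 (x = 20 + 5*33 = 20 + 165 = 185)
C = 19
r = 272 (r = 3 + (-17*(-16) - 3) = 3 + (272 - 3) = 3 + 269 = 272)
t(I) = 19
j(P, a) = 19 - P
sqrt(4209021 + j(-1887, r)) = sqrt(4209021 + (19 - 1*(-1887))) = sqrt(4209021 + (19 + 1887)) = sqrt(4209021 + 1906) = sqrt(4210927)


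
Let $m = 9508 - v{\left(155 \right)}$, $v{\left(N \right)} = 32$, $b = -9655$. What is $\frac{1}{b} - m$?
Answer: $- \frac{91490781}{9655} \approx -9476.0$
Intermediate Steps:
$m = 9476$ ($m = 9508 - 32 = 9476$)
$\frac{1}{b} - m = \frac{1}{-9655} - 9476 = - \frac{1}{9655} - 9476 = - \frac{91490781}{9655}$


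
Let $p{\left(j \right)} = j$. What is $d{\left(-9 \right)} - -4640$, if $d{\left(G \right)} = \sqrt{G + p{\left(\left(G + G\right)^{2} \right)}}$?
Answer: $4640 + 3 \sqrt{35} \approx 4657.8$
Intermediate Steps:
$d{\left(G \right)} = \sqrt{G + 4 G^{2}}$ ($d{\left(G \right)} = \sqrt{G + \left(G + G\right)^{2}} = \sqrt{G + \left(2 G\right)^{2}} = \sqrt{G + 4 G^{2}}$)
$d{\left(-9 \right)} - -4640 = \sqrt{- 9 \left(1 + 4 \left(-9\right)\right)} - -4640 = \sqrt{- 9 \left(1 - 36\right)} + 4640 = \sqrt{\left(-9\right) \left(-35\right)} + 4640 = \sqrt{315} + 4640 = 3 \sqrt{35} + 4640 = 4640 + 3 \sqrt{35}$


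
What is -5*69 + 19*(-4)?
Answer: -421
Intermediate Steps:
-5*69 + 19*(-4) = -345 - 76 = -421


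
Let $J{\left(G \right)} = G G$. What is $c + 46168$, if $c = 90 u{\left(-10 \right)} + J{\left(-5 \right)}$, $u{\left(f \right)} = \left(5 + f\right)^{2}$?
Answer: $48443$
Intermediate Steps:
$J{\left(G \right)} = G^{2}$
$c = 2275$ ($c = 90 \left(5 - 10\right)^{2} + \left(-5\right)^{2} = 90 \left(-5\right)^{2} + 25 = 90 \cdot 25 + 25 = 2250 + 25 = 2275$)
$c + 46168 = 2275 + 46168 = 48443$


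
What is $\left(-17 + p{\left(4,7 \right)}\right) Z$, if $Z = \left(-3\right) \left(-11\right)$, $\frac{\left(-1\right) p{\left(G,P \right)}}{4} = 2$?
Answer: $-825$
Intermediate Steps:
$p{\left(G,P \right)} = -8$ ($p{\left(G,P \right)} = \left(-4\right) 2 = -8$)
$Z = 33$
$\left(-17 + p{\left(4,7 \right)}\right) Z = \left(-17 - 8\right) 33 = \left(-25\right) 33 = -825$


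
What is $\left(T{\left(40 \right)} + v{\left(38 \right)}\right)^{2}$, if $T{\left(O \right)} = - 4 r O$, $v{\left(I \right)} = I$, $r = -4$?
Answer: $459684$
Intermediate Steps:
$T{\left(O \right)} = 16 O$ ($T{\left(O \right)} = \left(-4\right) \left(-4\right) O = 16 O$)
$\left(T{\left(40 \right)} + v{\left(38 \right)}\right)^{2} = \left(16 \cdot 40 + 38\right)^{2} = \left(640 + 38\right)^{2} = 678^{2} = 459684$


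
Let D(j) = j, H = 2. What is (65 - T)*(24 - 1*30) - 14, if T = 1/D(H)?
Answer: -401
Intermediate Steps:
T = ½ (T = 1/2 = ½ ≈ 0.50000)
(65 - T)*(24 - 1*30) - 14 = (65 - 1*½)*(24 - 1*30) - 14 = (65 - ½)*(24 - 30) - 14 = (129/2)*(-6) - 14 = -387 - 14 = -401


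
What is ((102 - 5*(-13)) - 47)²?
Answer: 14400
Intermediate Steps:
((102 - 5*(-13)) - 47)² = ((102 + 65) - 47)² = (167 - 47)² = 120² = 14400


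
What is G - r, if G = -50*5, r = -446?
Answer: 196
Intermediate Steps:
G = -250
G - r = -250 - 1*(-446) = -250 + 446 = 196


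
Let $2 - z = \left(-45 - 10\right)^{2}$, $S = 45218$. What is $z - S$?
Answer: $-48241$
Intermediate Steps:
$z = -3023$ ($z = 2 - \left(-45 - 10\right)^{2} = 2 - \left(-55\right)^{2} = 2 - 3025 = -3023$)
$z - S = -3023 - 45218 = -48241$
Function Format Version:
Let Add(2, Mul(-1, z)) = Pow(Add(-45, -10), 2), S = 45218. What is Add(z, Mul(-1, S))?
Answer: -48241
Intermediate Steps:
z = -3023 (z = Add(2, Mul(-1, Pow(Add(-45, -10), 2))) = Add(2, Mul(-1, Pow(-55, 2))) = Add(2, Mul(-1, 3025)) = Add(2, -3025) = -3023)
Add(z, Mul(-1, S)) = Add(-3023, Mul(-1, 45218)) = Add(-3023, -45218) = -48241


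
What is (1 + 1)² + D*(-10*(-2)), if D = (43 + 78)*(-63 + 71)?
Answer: 19364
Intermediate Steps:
D = 968 (D = 121*8 = 968)
(1 + 1)² + D*(-10*(-2)) = (1 + 1)² + 968*(-10*(-2)) = 2² + 968*20 = 4 + 19360 = 19364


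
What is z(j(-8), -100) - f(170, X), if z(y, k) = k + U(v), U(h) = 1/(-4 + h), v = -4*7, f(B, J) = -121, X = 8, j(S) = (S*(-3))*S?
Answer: 671/32 ≈ 20.969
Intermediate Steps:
j(S) = -3*S² (j(S) = (-3*S)*S = -3*S²)
v = -28
z(y, k) = -1/32 + k (z(y, k) = k + 1/(-4 - 28) = k + 1/(-32) = k - 1/32 = -1/32 + k)
z(j(-8), -100) - f(170, X) = (-1/32 - 100) - 1*(-121) = -3201/32 + 121 = 671/32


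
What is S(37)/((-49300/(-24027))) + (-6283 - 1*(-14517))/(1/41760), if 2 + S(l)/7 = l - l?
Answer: 8475947687811/24650 ≈ 3.4385e+8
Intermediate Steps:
S(l) = -14 (S(l) = -14 + 7*(l - l) = -14 + 7*0 = -14 + 0 = -14)
S(37)/((-49300/(-24027))) + (-6283 - 1*(-14517))/(1/41760) = -14/((-49300/(-24027))) + (-6283 - 1*(-14517))/(1/41760) = -14/((-49300*(-1/24027))) + (-6283 + 14517)/(1/41760) = -14/49300/24027 + 8234*41760 = -14*24027/49300 + 343851840 = -168189/24650 + 343851840 = 8475947687811/24650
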